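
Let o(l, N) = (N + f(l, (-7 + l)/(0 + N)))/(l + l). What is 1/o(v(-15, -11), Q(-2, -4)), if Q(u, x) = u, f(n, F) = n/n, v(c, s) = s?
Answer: 22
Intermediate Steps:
f(n, F) = 1
o(l, N) = (1 + N)/(2*l) (o(l, N) = (N + 1)/(l + l) = (1 + N)/((2*l)) = (1 + N)*(1/(2*l)) = (1 + N)/(2*l))
1/o(v(-15, -11), Q(-2, -4)) = 1/((½)*(1 - 2)/(-11)) = 1/((½)*(-1/11)*(-1)) = 1/(1/22) = 22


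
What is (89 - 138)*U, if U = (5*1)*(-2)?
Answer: 490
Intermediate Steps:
U = -10 (U = 5*(-2) = -10)
(89 - 138)*U = (89 - 138)*(-10) = -49*(-10) = 490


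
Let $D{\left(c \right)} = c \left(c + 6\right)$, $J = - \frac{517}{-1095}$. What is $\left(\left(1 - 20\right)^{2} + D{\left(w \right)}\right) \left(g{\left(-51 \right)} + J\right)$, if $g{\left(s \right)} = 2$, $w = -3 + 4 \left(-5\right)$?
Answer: $\frac{2035664}{1095} \approx 1859.1$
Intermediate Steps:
$w = -23$ ($w = -3 - 20 = -23$)
$J = \frac{517}{1095}$ ($J = \left(-517\right) \left(- \frac{1}{1095}\right) = \frac{517}{1095} \approx 0.47215$)
$D{\left(c \right)} = c \left(6 + c\right)$
$\left(\left(1 - 20\right)^{2} + D{\left(w \right)}\right) \left(g{\left(-51 \right)} + J\right) = \left(\left(1 - 20\right)^{2} - 23 \left(6 - 23\right)\right) \left(2 + \frac{517}{1095}\right) = \left(\left(-19\right)^{2} - -391\right) \frac{2707}{1095} = \left(361 + 391\right) \frac{2707}{1095} = 752 \cdot \frac{2707}{1095} = \frac{2035664}{1095}$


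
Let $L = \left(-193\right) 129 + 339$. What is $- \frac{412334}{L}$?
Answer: $\frac{206167}{12279} \approx 16.79$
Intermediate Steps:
$L = -24558$ ($L = -24897 + 339 = -24558$)
$- \frac{412334}{L} = - \frac{412334}{-24558} = \left(-412334\right) \left(- \frac{1}{24558}\right) = \frac{206167}{12279}$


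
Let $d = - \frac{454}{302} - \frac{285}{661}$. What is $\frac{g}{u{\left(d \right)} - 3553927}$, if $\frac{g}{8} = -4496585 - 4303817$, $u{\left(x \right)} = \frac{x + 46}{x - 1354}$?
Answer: $\frac{1191021554344752}{60122306036047} \approx 19.81$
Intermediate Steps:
$d = - \frac{193082}{99811}$ ($d = \left(-454\right) \frac{1}{302} - \frac{285}{661} = - \frac{227}{151} - \frac{285}{661} = - \frac{193082}{99811} \approx -1.9345$)
$u{\left(x \right)} = \frac{46 + x}{-1354 + x}$
$g = -70403216$ ($g = 8 \left(-4496585 - 4303817\right) = 8 \left(-8800402\right) = -70403216$)
$\frac{g}{u{\left(d \right)} - 3553927} = - \frac{70403216}{\frac{46 - \frac{193082}{99811}}{-1354 - \frac{193082}{99811}} - 3553927} = - \frac{70403216}{\frac{1}{- \frac{135337176}{99811}} \cdot \frac{4398224}{99811} - 3553927} = - \frac{70403216}{\left(- \frac{99811}{135337176}\right) \frac{4398224}{99811} - 3553927} = - \frac{70403216}{- \frac{549778}{16917147} - 3553927} = - \frac{70403216}{- \frac{60122306036047}{16917147}} = \left(-70403216\right) \left(- \frac{16917147}{60122306036047}\right) = \frac{1191021554344752}{60122306036047}$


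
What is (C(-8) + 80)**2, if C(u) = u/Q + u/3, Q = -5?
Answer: 1401856/225 ≈ 6230.5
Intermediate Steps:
C(u) = 2*u/15 (C(u) = u/(-5) + u/3 = u*(-1/5) + u*(1/3) = -u/5 + u/3 = 2*u/15)
(C(-8) + 80)**2 = ((2/15)*(-8) + 80)**2 = (-16/15 + 80)**2 = (1184/15)**2 = 1401856/225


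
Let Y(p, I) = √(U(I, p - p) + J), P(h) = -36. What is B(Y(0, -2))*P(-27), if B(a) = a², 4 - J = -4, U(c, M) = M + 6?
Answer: -504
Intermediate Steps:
U(c, M) = 6 + M
J = 8 (J = 4 - 1*(-4) = 4 + 4 = 8)
Y(p, I) = √14 (Y(p, I) = √((6 + (p - p)) + 8) = √((6 + 0) + 8) = √(6 + 8) = √14)
B(Y(0, -2))*P(-27) = (√14)²*(-36) = 14*(-36) = -504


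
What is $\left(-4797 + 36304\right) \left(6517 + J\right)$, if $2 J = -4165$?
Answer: $\frac{279435583}{2} \approx 1.3972 \cdot 10^{8}$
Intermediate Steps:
$J = - \frac{4165}{2}$ ($J = \frac{1}{2} \left(-4165\right) = - \frac{4165}{2} \approx -2082.5$)
$\left(-4797 + 36304\right) \left(6517 + J\right) = \left(-4797 + 36304\right) \left(6517 - \frac{4165}{2}\right) = 31507 \cdot \frac{8869}{2} = \frac{279435583}{2}$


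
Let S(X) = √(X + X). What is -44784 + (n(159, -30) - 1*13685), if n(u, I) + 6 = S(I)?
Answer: -58475 + 2*I*√15 ≈ -58475.0 + 7.746*I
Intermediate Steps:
S(X) = √2*√X (S(X) = √(2*X) = √2*√X)
n(u, I) = -6 + √2*√I
-44784 + (n(159, -30) - 1*13685) = -44784 + ((-6 + √2*√(-30)) - 1*13685) = -44784 + ((-6 + √2*(I*√30)) - 13685) = -44784 + ((-6 + 2*I*√15) - 13685) = -44784 + (-13691 + 2*I*√15) = -58475 + 2*I*√15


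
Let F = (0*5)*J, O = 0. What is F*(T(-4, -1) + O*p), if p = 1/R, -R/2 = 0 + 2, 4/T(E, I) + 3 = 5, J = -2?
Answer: 0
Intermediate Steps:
T(E, I) = 2 (T(E, I) = 4/(-3 + 5) = 4/2 = 4*(1/2) = 2)
R = -4 (R = -2*(0 + 2) = -2*2 = -4)
F = 0 (F = (0*5)*(-2) = 0*(-2) = 0)
p = -1/4 (p = 1/(-4) = -1/4 ≈ -0.25000)
F*(T(-4, -1) + O*p) = 0*(2 + 0*(-1/4)) = 0*(2 + 0) = 0*2 = 0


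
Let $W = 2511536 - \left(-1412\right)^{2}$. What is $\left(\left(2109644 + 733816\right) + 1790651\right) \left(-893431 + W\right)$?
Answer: $-1740752821929$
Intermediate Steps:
$W = 517792$ ($W = 2511536 - 1993744 = 517792$)
$\left(\left(2109644 + 733816\right) + 1790651\right) \left(-893431 + W\right) = \left(\left(2109644 + 733816\right) + 1790651\right) \left(-893431 + 517792\right) = \left(2843460 + 1790651\right) \left(-375639\right) = 4634111 \left(-375639\right) = -1740752821929$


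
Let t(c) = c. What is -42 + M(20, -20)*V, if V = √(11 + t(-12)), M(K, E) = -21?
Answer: -42 - 21*I ≈ -42.0 - 21.0*I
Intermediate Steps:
V = I (V = √(11 - 12) = √(-1) = I ≈ 1.0*I)
-42 + M(20, -20)*V = -42 - 21*I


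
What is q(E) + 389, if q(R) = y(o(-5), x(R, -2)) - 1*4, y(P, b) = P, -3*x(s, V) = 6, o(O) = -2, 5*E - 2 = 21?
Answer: 383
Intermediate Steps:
E = 23/5 (E = ⅖ + (⅕)*21 = ⅖ + 21/5 = 23/5 ≈ 4.6000)
x(s, V) = -2 (x(s, V) = -⅓*6 = -2)
q(R) = -6 (q(R) = -2 - 1*4 = -2 - 4 = -6)
q(E) + 389 = -6 + 389 = 383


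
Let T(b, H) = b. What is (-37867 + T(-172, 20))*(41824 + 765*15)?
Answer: -2027440661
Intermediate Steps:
(-37867 + T(-172, 20))*(41824 + 765*15) = (-37867 - 172)*(41824 + 765*15) = -38039*(41824 + 11475) = -38039*53299 = -2027440661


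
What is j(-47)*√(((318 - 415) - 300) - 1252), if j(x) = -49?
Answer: -49*I*√1649 ≈ -1989.8*I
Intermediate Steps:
j(-47)*√(((318 - 415) - 300) - 1252) = -49*√(((318 - 415) - 300) - 1252) = -49*√((-97 - 300) - 1252) = -49*√(-397 - 1252) = -49*I*√1649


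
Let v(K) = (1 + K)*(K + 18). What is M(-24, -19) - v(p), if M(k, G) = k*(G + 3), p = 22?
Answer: -536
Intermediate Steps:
M(k, G) = k*(3 + G)
v(K) = (1 + K)*(18 + K)
M(-24, -19) - v(p) = -24*(3 - 19) - (18 + 22² + 19*22) = -24*(-16) - (18 + 484 + 418) = 384 - 1*920 = 384 - 920 = -536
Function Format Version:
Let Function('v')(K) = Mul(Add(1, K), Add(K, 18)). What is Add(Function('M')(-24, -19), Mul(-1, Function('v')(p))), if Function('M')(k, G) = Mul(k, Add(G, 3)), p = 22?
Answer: -536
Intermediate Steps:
Function('M')(k, G) = Mul(k, Add(3, G))
Function('v')(K) = Mul(Add(1, K), Add(18, K))
Add(Function('M')(-24, -19), Mul(-1, Function('v')(p))) = Add(Mul(-24, Add(3, -19)), Mul(-1, Add(18, Pow(22, 2), Mul(19, 22)))) = Add(Mul(-24, -16), Mul(-1, Add(18, 484, 418))) = Add(384, Mul(-1, 920)) = Add(384, -920) = -536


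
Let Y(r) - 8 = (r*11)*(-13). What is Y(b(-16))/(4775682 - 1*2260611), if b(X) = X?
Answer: 2296/2515071 ≈ 0.00091290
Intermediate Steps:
Y(r) = 8 - 143*r (Y(r) = 8 + (r*11)*(-13) = 8 + (11*r)*(-13) = 8 - 143*r)
Y(b(-16))/(4775682 - 1*2260611) = (8 - 143*(-16))/(4775682 - 1*2260611) = (8 + 2288)/(4775682 - 2260611) = 2296/2515071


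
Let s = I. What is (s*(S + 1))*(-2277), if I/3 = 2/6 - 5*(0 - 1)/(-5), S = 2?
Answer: 13662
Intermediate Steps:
I = -2 (I = 3*(2/6 - 5*(0 - 1)/(-5)) = 3*(2*(⅙) - 5*(-1)*(-⅕)) = 3*(⅓ + 5*(-⅕)) = 3*(⅓ - 1) = 3*(-⅔) = -2)
s = -2
(s*(S + 1))*(-2277) = -2*(2 + 1)*(-2277) = -2*3*(-2277) = -6*(-2277) = 13662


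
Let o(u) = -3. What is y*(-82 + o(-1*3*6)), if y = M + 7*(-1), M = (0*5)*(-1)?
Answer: 595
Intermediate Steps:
M = 0 (M = 0*(-1) = 0)
y = -7 (y = 0 + 7*(-1) = 0 - 7 = -7)
y*(-82 + o(-1*3*6)) = -7*(-82 - 3) = -7*(-85) = 595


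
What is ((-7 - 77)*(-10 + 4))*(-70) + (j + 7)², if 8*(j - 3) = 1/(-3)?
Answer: -20264159/576 ≈ -35181.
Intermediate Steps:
j = 71/24 (j = 3 + (1/(-3))/8 = 3 + (1*(-⅓))/8 = 3 + (⅛)*(-⅓) = 3 - 1/24 = 71/24 ≈ 2.9583)
((-7 - 77)*(-10 + 4))*(-70) + (j + 7)² = ((-7 - 77)*(-10 + 4))*(-70) + (71/24 + 7)² = -84*(-6)*(-70) + (239/24)² = 504*(-70) + 57121/576 = -35280 + 57121/576 = -20264159/576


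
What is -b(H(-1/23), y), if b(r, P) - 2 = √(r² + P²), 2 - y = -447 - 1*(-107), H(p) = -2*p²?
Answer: -2 - 2*√8182830682/529 ≈ -344.00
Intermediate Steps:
y = 342 (y = 2 - (-447 - 1*(-107)) = 2 - (-447 + 107) = 2 - 1*(-340) = 2 + 340 = 342)
b(r, P) = 2 + √(P² + r²) (b(r, P) = 2 + √(r² + P²) = 2 + √(P² + r²))
-b(H(-1/23), y) = -(2 + √(342² + (-2*(-1/23)²)²)) = -(2 + √(116964 + (-2*(-1*1/23)²)²)) = -(2 + √(116964 + (-2*(-1/23)²)²)) = -(2 + √(116964 + (-2*1/529)²)) = -(2 + √(116964 + (-2/529)²)) = -(2 + √(116964 + 4/279841)) = -(2 + √(32731322728/279841)) = -(2 + 2*√8182830682/529) = -2 - 2*√8182830682/529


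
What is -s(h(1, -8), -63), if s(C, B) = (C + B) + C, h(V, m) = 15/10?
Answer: 60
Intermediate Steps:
h(V, m) = 3/2 (h(V, m) = 15*(⅒) = 3/2)
s(C, B) = B + 2*C (s(C, B) = (B + C) + C = B + 2*C)
-s(h(1, -8), -63) = -(-63 + 2*(3/2)) = -(-63 + 3) = -1*(-60) = 60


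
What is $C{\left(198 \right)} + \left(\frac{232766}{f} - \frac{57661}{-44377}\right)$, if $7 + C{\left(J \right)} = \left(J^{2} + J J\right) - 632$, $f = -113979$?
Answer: $\frac{393355428515164}{5058046083} \approx 77768.0$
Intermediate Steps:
$C{\left(J \right)} = -639 + 2 J^{2}$ ($C{\left(J \right)} = -7 - \left(632 - J^{2} - J J\right) = -7 + \left(\left(J^{2} + J^{2}\right) - 632\right) = -7 + \left(2 J^{2} - 632\right) = -7 + \left(-632 + 2 J^{2}\right) = -639 + 2 J^{2}$)
$C{\left(198 \right)} + \left(\frac{232766}{f} - \frac{57661}{-44377}\right) = \left(-639 + 2 \cdot 198^{2}\right) + \left(\frac{232766}{-113979} - \frac{57661}{-44377}\right) = \left(-639 + 2 \cdot 39204\right) + \left(232766 \left(- \frac{1}{113979}\right) - - \frac{57661}{44377}\right) = \left(-639 + 78408\right) + \left(- \frac{232766}{113979} + \frac{57661}{44377}\right) = 77769 - \frac{3757313663}{5058046083} = \frac{393355428515164}{5058046083}$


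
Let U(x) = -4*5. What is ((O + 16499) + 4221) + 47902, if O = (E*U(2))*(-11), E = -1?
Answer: 68402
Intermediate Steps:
U(x) = -20
O = -220 (O = -1*(-20)*(-11) = 20*(-11) = -220)
((O + 16499) + 4221) + 47902 = ((-220 + 16499) + 4221) + 47902 = (16279 + 4221) + 47902 = 20500 + 47902 = 68402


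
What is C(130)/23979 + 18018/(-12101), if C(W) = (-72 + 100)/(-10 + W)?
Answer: -12961523953/8705096370 ≈ -1.4890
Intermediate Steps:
C(W) = 28/(-10 + W)
C(130)/23979 + 18018/(-12101) = (28/(-10 + 130))/23979 + 18018/(-12101) = (28/120)*(1/23979) + 18018*(-1/12101) = (28*(1/120))*(1/23979) - 18018/12101 = (7/30)*(1/23979) - 18018/12101 = 7/719370 - 18018/12101 = -12961523953/8705096370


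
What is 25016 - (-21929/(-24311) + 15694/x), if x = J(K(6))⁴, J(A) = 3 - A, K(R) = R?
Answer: 48877968973/1969191 ≈ 24821.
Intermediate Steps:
x = 81 (x = (3 - 1*6)⁴ = (3 - 6)⁴ = (-3)⁴ = 81)
25016 - (-21929/(-24311) + 15694/x) = 25016 - (-21929/(-24311) + 15694/81) = 25016 - (-21929*(-1/24311) + 15694*(1/81)) = 25016 - (21929/24311 + 15694/81) = 25016 - 1*383313083/1969191 = 25016 - 383313083/1969191 = 48877968973/1969191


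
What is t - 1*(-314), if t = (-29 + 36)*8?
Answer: 370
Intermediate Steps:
t = 56 (t = 7*8 = 56)
t - 1*(-314) = 56 - 1*(-314) = 56 + 314 = 370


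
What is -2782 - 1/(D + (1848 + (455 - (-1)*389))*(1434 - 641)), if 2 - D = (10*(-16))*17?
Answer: -5946463797/2137478 ≈ -2782.0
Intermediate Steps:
D = 2722 (D = 2 - 10*(-16)*17 = 2 - (-160)*17 = 2 - 1*(-2720) = 2 + 2720 = 2722)
-2782 - 1/(D + (1848 + (455 - (-1)*389))*(1434 - 641)) = -2782 - 1/(2722 + (1848 + (455 - (-1)*389))*(1434 - 641)) = -2782 - 1/(2722 + (1848 + (455 - 1*(-389)))*793) = -2782 - 1/(2722 + (1848 + (455 + 389))*793) = -2782 - 1/(2722 + (1848 + 844)*793) = -2782 - 1/(2722 + 2692*793) = -2782 - 1/(2722 + 2134756) = -2782 - 1/2137478 = -5946463797/2137478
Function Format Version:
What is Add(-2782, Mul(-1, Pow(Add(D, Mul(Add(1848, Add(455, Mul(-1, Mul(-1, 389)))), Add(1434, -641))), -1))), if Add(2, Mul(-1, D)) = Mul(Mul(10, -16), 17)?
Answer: Rational(-5946463797, 2137478) ≈ -2782.0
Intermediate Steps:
D = 2722 (D = Add(2, Mul(-1, Mul(Mul(10, -16), 17))) = Add(2, Mul(-1, Mul(-160, 17))) = Add(2, Mul(-1, -2720)) = Add(2, 2720) = 2722)
Add(-2782, Mul(-1, Pow(Add(D, Mul(Add(1848, Add(455, Mul(-1, Mul(-1, 389)))), Add(1434, -641))), -1))) = Add(-2782, Mul(-1, Pow(Add(2722, Mul(Add(1848, Add(455, Mul(-1, Mul(-1, 389)))), Add(1434, -641))), -1))) = Add(-2782, Mul(-1, Pow(Add(2722, Mul(Add(1848, Add(455, Mul(-1, -389))), 793)), -1))) = Add(-2782, Mul(-1, Pow(Add(2722, Mul(Add(1848, Add(455, 389)), 793)), -1))) = Add(-2782, Mul(-1, Pow(Add(2722, Mul(Add(1848, 844), 793)), -1))) = Add(-2782, Mul(-1, Pow(Add(2722, Mul(2692, 793)), -1))) = Add(-2782, Mul(-1, Pow(Add(2722, 2134756), -1))) = Add(-2782, Mul(-1, Pow(2137478, -1))) = Add(-2782, Mul(-1, Rational(1, 2137478))) = Add(-2782, Rational(-1, 2137478)) = Rational(-5946463797, 2137478)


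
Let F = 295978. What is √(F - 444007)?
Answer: 7*I*√3021 ≈ 384.75*I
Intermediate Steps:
√(F - 444007) = √(295978 - 444007) = √(-148029) = 7*I*√3021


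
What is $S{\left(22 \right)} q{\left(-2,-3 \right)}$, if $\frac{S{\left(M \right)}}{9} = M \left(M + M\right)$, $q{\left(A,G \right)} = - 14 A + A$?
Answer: $226512$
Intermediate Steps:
$q{\left(A,G \right)} = - 13 A$
$S{\left(M \right)} = 18 M^{2}$ ($S{\left(M \right)} = 9 M \left(M + M\right) = 9 M 2 M = 9 \cdot 2 M^{2} = 18 M^{2}$)
$S{\left(22 \right)} q{\left(-2,-3 \right)} = 18 \cdot 22^{2} \left(\left(-13\right) \left(-2\right)\right) = 18 \cdot 484 \cdot 26 = 8712 \cdot 26 = 226512$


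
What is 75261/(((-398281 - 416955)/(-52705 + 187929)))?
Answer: -2544273366/203809 ≈ -12484.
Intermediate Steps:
75261/(((-398281 - 416955)/(-52705 + 187929))) = 75261/((-815236/135224)) = 75261/((-815236*1/135224)) = 75261/(-203809/33806) = 75261*(-33806/203809) = -2544273366/203809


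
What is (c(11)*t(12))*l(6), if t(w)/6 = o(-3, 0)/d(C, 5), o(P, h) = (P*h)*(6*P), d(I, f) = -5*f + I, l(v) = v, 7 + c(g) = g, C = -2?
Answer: 0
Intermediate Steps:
c(g) = -7 + g
d(I, f) = I - 5*f
o(P, h) = 6*h*P²
t(w) = 0 (t(w) = 6*((6*0*(-3)²)/(-2 - 5*5)) = 6*((6*0*9)/(-2 - 25)) = 6*(0/(-27)) = 6*(0*(-1/27)) = 6*0 = 0)
(c(11)*t(12))*l(6) = ((-7 + 11)*0)*6 = (4*0)*6 = 0*6 = 0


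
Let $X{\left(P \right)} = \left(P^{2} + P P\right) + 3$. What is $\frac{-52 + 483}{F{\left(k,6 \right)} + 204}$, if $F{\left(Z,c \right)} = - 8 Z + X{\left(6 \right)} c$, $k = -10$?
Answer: $\frac{431}{734} \approx 0.58719$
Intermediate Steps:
$X{\left(P \right)} = 3 + 2 P^{2}$ ($X{\left(P \right)} = \left(P^{2} + P^{2}\right) + 3 = 2 P^{2} + 3 = 3 + 2 P^{2}$)
$F{\left(Z,c \right)} = - 8 Z + 75 c$ ($F{\left(Z,c \right)} = - 8 Z + \left(3 + 2 \cdot 6^{2}\right) c = - 8 Z + \left(3 + 2 \cdot 36\right) c = - 8 Z + \left(3 + 72\right) c = - 8 Z + 75 c$)
$\frac{-52 + 483}{F{\left(k,6 \right)} + 204} = \frac{-52 + 483}{\left(\left(-8\right) \left(-10\right) + 75 \cdot 6\right) + 204} = \frac{431}{\left(80 + 450\right) + 204} = \frac{431}{530 + 204} = \frac{431}{734}$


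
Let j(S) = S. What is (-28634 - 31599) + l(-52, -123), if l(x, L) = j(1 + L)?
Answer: -60355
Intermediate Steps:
l(x, L) = 1 + L
(-28634 - 31599) + l(-52, -123) = (-28634 - 31599) + (1 - 123) = -60233 - 122 = -60355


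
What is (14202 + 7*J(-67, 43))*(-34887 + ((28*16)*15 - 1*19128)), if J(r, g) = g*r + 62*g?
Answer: -600504615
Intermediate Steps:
J(r, g) = 62*g + g*r
(14202 + 7*J(-67, 43))*(-34887 + ((28*16)*15 - 1*19128)) = (14202 + 7*(43*(62 - 67)))*(-34887 + ((28*16)*15 - 1*19128)) = (14202 + 7*(43*(-5)))*(-34887 + (448*15 - 19128)) = (14202 + 7*(-215))*(-34887 + (6720 - 19128)) = (14202 - 1505)*(-34887 - 12408) = 12697*(-47295) = -600504615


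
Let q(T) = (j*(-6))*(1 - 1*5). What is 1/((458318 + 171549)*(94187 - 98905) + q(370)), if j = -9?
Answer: -1/2971712722 ≈ -3.3651e-10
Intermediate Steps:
q(T) = -216 (q(T) = (-9*(-6))*(1 - 1*5) = 54*(1 - 5) = 54*(-4) = -216)
1/((458318 + 171549)*(94187 - 98905) + q(370)) = 1/((458318 + 171549)*(94187 - 98905) - 216) = 1/(629867*(-4718) - 216) = 1/(-2971712506 - 216) = 1/(-2971712722) = -1/2971712722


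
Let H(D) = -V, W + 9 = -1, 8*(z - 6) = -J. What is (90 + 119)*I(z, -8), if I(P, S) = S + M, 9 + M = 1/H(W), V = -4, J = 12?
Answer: -14003/4 ≈ -3500.8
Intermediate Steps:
z = 9/2 (z = 6 + (-1*12)/8 = 6 + (1/8)*(-12) = 6 - 3/2 = 9/2 ≈ 4.5000)
W = -10 (W = -9 - 1 = -10)
H(D) = 4 (H(D) = -1*(-4) = 4)
M = -35/4 (M = -9 + 1/4 = -35/4 ≈ -8.7500)
I(P, S) = -35/4 + S (I(P, S) = S - 35/4 = -35/4 + S)
(90 + 119)*I(z, -8) = (90 + 119)*(-35/4 - 8) = 209*(-67/4) = -14003/4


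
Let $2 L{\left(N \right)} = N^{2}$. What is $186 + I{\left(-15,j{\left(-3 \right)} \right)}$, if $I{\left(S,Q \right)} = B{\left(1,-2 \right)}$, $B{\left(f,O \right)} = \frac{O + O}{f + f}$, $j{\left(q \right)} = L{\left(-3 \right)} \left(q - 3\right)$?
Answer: $184$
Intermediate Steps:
$L{\left(N \right)} = \frac{N^{2}}{2}$
$j{\left(q \right)} = - \frac{27}{2} + \frac{9 q}{2}$ ($j{\left(q \right)} = \frac{\left(-3\right)^{2}}{2} \left(q - 3\right) = \frac{1}{2} \cdot 9 \left(-3 + q\right) = \frac{9 \left(-3 + q\right)}{2} = - \frac{27}{2} + \frac{9 q}{2}$)
$B{\left(f,O \right)} = \frac{O}{f}$ ($B{\left(f,O \right)} = \frac{2 O}{2 f} = 2 O \frac{1}{2 f} = \frac{O}{f}$)
$I{\left(S,Q \right)} = -2$ ($I{\left(S,Q \right)} = - \frac{2}{1} = \left(-2\right) 1 = -2$)
$186 + I{\left(-15,j{\left(-3 \right)} \right)} = 186 - 2 = 184$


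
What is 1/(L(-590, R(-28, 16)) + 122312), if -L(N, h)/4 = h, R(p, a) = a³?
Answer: 1/105928 ≈ 9.4404e-6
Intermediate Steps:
L(N, h) = -4*h
1/(L(-590, R(-28, 16)) + 122312) = 1/(-4*16³ + 122312) = 1/(-4*4096 + 122312) = 1/(-16384 + 122312) = 1/105928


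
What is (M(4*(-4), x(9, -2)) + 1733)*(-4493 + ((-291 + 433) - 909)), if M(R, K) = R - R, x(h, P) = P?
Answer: -9115580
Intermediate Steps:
M(R, K) = 0
(M(4*(-4), x(9, -2)) + 1733)*(-4493 + ((-291 + 433) - 909)) = (0 + 1733)*(-4493 + ((-291 + 433) - 909)) = 1733*(-4493 + (142 - 909)) = 1733*(-4493 - 767) = 1733*(-5260) = -9115580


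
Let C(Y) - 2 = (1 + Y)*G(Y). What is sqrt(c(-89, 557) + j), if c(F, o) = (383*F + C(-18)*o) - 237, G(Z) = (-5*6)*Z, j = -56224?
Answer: I*sqrt(5202694) ≈ 2280.9*I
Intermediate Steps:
G(Z) = -30*Z
C(Y) = 2 - 30*Y*(1 + Y) (C(Y) = 2 + (1 + Y)*(-30*Y) = 2 - 30*Y*(1 + Y))
c(F, o) = -237 - 9178*o + 383*F (c(F, o) = (383*F + (2 - 30*(-18) - 30*(-18)**2)*o) - 237 = (383*F + (2 + 540 - 30*324)*o) - 237 = (383*F + (2 + 540 - 9720)*o) - 237 = (383*F - 9178*o) - 237 = (-9178*o + 383*F) - 237 = -237 - 9178*o + 383*F)
sqrt(c(-89, 557) + j) = sqrt((-237 - 9178*557 + 383*(-89)) - 56224) = sqrt((-237 - 5112146 - 34087) - 56224) = sqrt(-5146470 - 56224) = sqrt(-5202694) = I*sqrt(5202694)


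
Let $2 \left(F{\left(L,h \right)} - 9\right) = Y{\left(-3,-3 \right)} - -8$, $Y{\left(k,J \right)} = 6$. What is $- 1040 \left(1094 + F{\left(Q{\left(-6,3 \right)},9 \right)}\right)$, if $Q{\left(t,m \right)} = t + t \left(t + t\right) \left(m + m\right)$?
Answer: $-1154400$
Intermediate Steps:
$Q{\left(t,m \right)} = t + 4 m t^{2}$ ($Q{\left(t,m \right)} = t + t 2 t 2 m = t + t 4 m t = t + 4 m t^{2}$)
$F{\left(L,h \right)} = 16$ ($F{\left(L,h \right)} = 9 + \frac{6 - -8}{2} = 9 + \frac{6 + 8}{2} = 9 + \frac{1}{2} \cdot 14 = 9 + 7 = 16$)
$- 1040 \left(1094 + F{\left(Q{\left(-6,3 \right)},9 \right)}\right) = - 1040 \left(1094 + 16\right) = \left(-1040\right) 1110 = -1154400$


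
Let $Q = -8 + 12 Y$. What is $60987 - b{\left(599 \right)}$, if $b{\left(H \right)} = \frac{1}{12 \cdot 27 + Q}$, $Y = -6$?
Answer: $\frac{14880827}{244} \approx 60987.0$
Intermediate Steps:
$Q = -80$ ($Q = -8 + 12 \left(-6\right) = -8 - 72 = -80$)
$b{\left(H \right)} = \frac{1}{244}$ ($b{\left(H \right)} = \frac{1}{12 \cdot 27 - 80} = \frac{1}{324 - 80} = \frac{1}{244}$)
$60987 - b{\left(599 \right)} = 60987 - \frac{1}{244} = \frac{14880827}{244}$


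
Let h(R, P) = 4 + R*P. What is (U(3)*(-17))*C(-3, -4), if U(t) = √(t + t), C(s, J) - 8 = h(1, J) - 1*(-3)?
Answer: -187*√6 ≈ -458.05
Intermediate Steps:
h(R, P) = 4 + P*R
C(s, J) = 15 + J (C(s, J) = 8 + ((4 + J*1) - 1*(-3)) = 8 + ((4 + J) + 3) = 8 + (7 + J) = 15 + J)
U(t) = √2*√t (U(t) = √(2*t) = √2*√t)
(U(3)*(-17))*C(-3, -4) = ((√2*√3)*(-17))*(15 - 4) = (√6*(-17))*11 = -17*√6*11 = -187*√6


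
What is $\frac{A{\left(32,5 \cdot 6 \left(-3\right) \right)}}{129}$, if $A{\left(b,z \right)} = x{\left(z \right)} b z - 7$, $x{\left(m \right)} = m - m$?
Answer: $- \frac{7}{129} \approx -0.054264$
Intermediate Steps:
$x{\left(m \right)} = 0$
$A{\left(b,z \right)} = -7$ ($A{\left(b,z \right)} = 0 b z - 7 = 0 z - 7 = 0 - 7 = -7$)
$\frac{A{\left(32,5 \cdot 6 \left(-3\right) \right)}}{129} = - \frac{7}{129}$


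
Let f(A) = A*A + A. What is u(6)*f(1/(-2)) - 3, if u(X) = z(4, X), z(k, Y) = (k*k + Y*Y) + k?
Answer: -17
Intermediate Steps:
z(k, Y) = k + Y**2 + k**2 (z(k, Y) = (k**2 + Y**2) + k = (Y**2 + k**2) + k = k + Y**2 + k**2)
f(A) = A + A**2 (f(A) = A**2 + A = A + A**2)
u(X) = 20 + X**2 (u(X) = 4 + X**2 + 4**2 = 4 + X**2 + 16 = 20 + X**2)
u(6)*f(1/(-2)) - 3 = (20 + 6**2)*((1 + 1/(-2))/(-2)) - 3 = (20 + 36)*(-(1 - 1/2)/2) - 3 = 56*(-1/2*1/2) - 3 = 56*(-1/4) - 3 = -14 - 3 = -17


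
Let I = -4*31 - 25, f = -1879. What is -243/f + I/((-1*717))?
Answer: 454202/1347243 ≈ 0.33713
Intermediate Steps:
I = -149 (I = -124 - 25 = -149)
-243/f + I/((-1*717)) = -243/(-1879) - 149/((-1*717)) = -243*(-1/1879) - 149/(-717) = 243/1879 - 149*(-1/717) = 243/1879 + 149/717 = 454202/1347243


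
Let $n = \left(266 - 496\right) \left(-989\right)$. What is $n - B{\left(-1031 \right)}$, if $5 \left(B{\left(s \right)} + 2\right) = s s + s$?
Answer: $15086$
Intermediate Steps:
$B{\left(s \right)} = -2 + \frac{s}{5} + \frac{s^{2}}{5}$ ($B{\left(s \right)} = -2 + \frac{s s + s}{5} = -2 + \frac{s^{2} + s}{5} = -2 + \frac{s + s^{2}}{5} = -2 + \left(\frac{s}{5} + \frac{s^{2}}{5}\right) = -2 + \frac{s}{5} + \frac{s^{2}}{5}$)
$n = 227470$ ($n = \left(-230\right) \left(-989\right) = 227470$)
$n - B{\left(-1031 \right)} = 227470 - \left(-2 + \frac{1}{5} \left(-1031\right) + \frac{\left(-1031\right)^{2}}{5}\right) = 227470 - \left(-2 - \frac{1031}{5} + \frac{1}{5} \cdot 1062961\right) = 227470 - \left(-2 - \frac{1031}{5} + \frac{1062961}{5}\right) = 227470 - 212384 = 15086$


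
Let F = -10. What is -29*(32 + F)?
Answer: -638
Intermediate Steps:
-29*(32 + F) = -29*(32 - 10) = -29*22 = -638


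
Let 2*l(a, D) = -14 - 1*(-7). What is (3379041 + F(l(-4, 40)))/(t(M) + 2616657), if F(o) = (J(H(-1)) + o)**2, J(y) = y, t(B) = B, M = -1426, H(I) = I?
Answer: 13516245/10460924 ≈ 1.2921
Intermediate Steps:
l(a, D) = -7/2 (l(a, D) = (-14 - 1*(-7))/2 = (-14 + 7)/2 = (1/2)*(-7) = -7/2)
F(o) = (-1 + o)**2
(3379041 + F(l(-4, 40)))/(t(M) + 2616657) = (3379041 + (-1 - 7/2)**2)/(-1426 + 2616657) = (3379041 + (-9/2)**2)/2615231 = (3379041 + 81/4)*(1/2615231) = (13516245/4)*(1/2615231) = 13516245/10460924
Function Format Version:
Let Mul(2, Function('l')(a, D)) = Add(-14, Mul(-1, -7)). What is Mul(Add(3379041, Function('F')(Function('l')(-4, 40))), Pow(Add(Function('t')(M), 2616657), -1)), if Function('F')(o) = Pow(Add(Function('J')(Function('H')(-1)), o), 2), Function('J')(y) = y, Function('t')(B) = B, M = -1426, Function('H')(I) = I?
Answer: Rational(13516245, 10460924) ≈ 1.2921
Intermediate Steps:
Function('l')(a, D) = Rational(-7, 2) (Function('l')(a, D) = Mul(Rational(1, 2), Add(-14, Mul(-1, -7))) = Mul(Rational(1, 2), Add(-14, 7)) = Mul(Rational(1, 2), -7) = Rational(-7, 2))
Function('F')(o) = Pow(Add(-1, o), 2)
Mul(Add(3379041, Function('F')(Function('l')(-4, 40))), Pow(Add(Function('t')(M), 2616657), -1)) = Mul(Add(3379041, Pow(Add(-1, Rational(-7, 2)), 2)), Pow(Add(-1426, 2616657), -1)) = Mul(Add(3379041, Pow(Rational(-9, 2), 2)), Pow(2615231, -1)) = Mul(Add(3379041, Rational(81, 4)), Rational(1, 2615231)) = Mul(Rational(13516245, 4), Rational(1, 2615231)) = Rational(13516245, 10460924)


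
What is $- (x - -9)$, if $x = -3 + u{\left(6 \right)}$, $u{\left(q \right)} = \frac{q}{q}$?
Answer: $-7$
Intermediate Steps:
$u{\left(q \right)} = 1$
$x = -2$ ($x = -3 + 1 = -2$)
$- (x - -9) = - (-2 - -9) = - (-2 + 9) = \left(-1\right) 7 = -7$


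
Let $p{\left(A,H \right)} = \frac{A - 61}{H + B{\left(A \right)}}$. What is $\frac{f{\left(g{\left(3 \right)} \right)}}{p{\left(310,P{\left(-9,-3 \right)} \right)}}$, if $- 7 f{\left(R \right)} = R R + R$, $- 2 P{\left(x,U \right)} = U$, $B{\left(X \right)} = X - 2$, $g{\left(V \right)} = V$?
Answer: $- \frac{1238}{581} \approx -2.1308$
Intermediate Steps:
$B{\left(X \right)} = -2 + X$
$P{\left(x,U \right)} = - \frac{U}{2}$
$p{\left(A,H \right)} = \frac{-61 + A}{-2 + A + H}$ ($p{\left(A,H \right)} = \frac{A - 61}{H + \left(-2 + A\right)} = \frac{-61 + A}{-2 + A + H}$)
$f{\left(R \right)} = - \frac{R}{7} - \frac{R^{2}}{7}$ ($f{\left(R \right)} = - \frac{R R + R}{7} = - \frac{R^{2} + R}{7} = - \frac{R + R^{2}}{7} = - \frac{R}{7} - \frac{R^{2}}{7}$)
$\frac{f{\left(g{\left(3 \right)} \right)}}{p{\left(310,P{\left(-9,-3 \right)} \right)}} = \frac{\left(- \frac{1}{7}\right) 3 \left(1 + 3\right)}{\frac{1}{-2 + 310 - - \frac{3}{2}} \left(-61 + 310\right)} = \frac{\left(- \frac{1}{7}\right) 3 \cdot 4}{\frac{1}{-2 + 310 + \frac{3}{2}} \cdot 249} = - \frac{12}{7 \frac{1}{\frac{619}{2}} \cdot 249} = - \frac{12}{7 \cdot \frac{2}{619} \cdot 249} = - \frac{12}{7 \cdot \frac{498}{619}} = \left(- \frac{12}{7}\right) \frac{619}{498} = - \frac{1238}{581}$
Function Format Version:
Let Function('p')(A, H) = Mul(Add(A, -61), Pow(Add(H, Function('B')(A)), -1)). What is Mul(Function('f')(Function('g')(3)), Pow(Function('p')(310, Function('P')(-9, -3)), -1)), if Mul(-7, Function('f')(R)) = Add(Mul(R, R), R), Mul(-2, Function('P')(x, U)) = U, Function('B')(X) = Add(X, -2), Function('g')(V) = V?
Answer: Rational(-1238, 581) ≈ -2.1308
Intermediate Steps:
Function('B')(X) = Add(-2, X)
Function('P')(x, U) = Mul(Rational(-1, 2), U)
Function('p')(A, H) = Mul(Pow(Add(-2, A, H), -1), Add(-61, A)) (Function('p')(A, H) = Mul(Add(A, -61), Pow(Add(H, Add(-2, A)), -1)) = Mul(Add(-61, A), Pow(Add(-2, A, H), -1)) = Mul(Pow(Add(-2, A, H), -1), Add(-61, A)))
Function('f')(R) = Add(Mul(Rational(-1, 7), R), Mul(Rational(-1, 7), Pow(R, 2))) (Function('f')(R) = Mul(Rational(-1, 7), Add(Mul(R, R), R)) = Mul(Rational(-1, 7), Add(Pow(R, 2), R)) = Mul(Rational(-1, 7), Add(R, Pow(R, 2))) = Add(Mul(Rational(-1, 7), R), Mul(Rational(-1, 7), Pow(R, 2))))
Mul(Function('f')(Function('g')(3)), Pow(Function('p')(310, Function('P')(-9, -3)), -1)) = Mul(Mul(Rational(-1, 7), 3, Add(1, 3)), Pow(Mul(Pow(Add(-2, 310, Mul(Rational(-1, 2), -3)), -1), Add(-61, 310)), -1)) = Mul(Mul(Rational(-1, 7), 3, 4), Pow(Mul(Pow(Add(-2, 310, Rational(3, 2)), -1), 249), -1)) = Mul(Rational(-12, 7), Pow(Mul(Pow(Rational(619, 2), -1), 249), -1)) = Mul(Rational(-12, 7), Pow(Mul(Rational(2, 619), 249), -1)) = Mul(Rational(-12, 7), Pow(Rational(498, 619), -1)) = Mul(Rational(-12, 7), Rational(619, 498)) = Rational(-1238, 581)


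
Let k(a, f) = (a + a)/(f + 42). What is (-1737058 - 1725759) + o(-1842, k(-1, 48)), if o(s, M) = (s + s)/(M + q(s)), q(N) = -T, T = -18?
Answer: -2801584733/809 ≈ -3.4630e+6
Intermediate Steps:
q(N) = 18 (q(N) = -1*(-18) = 18)
k(a, f) = 2*a/(42 + f) (k(a, f) = (2*a)/(42 + f) = 2*a/(42 + f))
o(s, M) = 2*s/(18 + M) (o(s, M) = (s + s)/(M + 18) = (2*s)/(18 + M) = 2*s/(18 + M))
(-1737058 - 1725759) + o(-1842, k(-1, 48)) = (-1737058 - 1725759) + 2*(-1842)/(18 + 2*(-1)/(42 + 48)) = -3462817 + 2*(-1842)/(18 + 2*(-1)/90) = -3462817 + 2*(-1842)/(18 + 2*(-1)*(1/90)) = -3462817 + 2*(-1842)/(18 - 1/45) = -3462817 + 2*(-1842)/(809/45) = -3462817 + 2*(-1842)*(45/809) = -3462817 - 165780/809 = -2801584733/809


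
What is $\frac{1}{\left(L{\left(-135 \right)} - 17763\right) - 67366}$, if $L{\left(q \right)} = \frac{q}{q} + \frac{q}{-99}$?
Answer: $- \frac{11}{936393} \approx -1.1747 \cdot 10^{-5}$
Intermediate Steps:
$L{\left(q \right)} = 1 - \frac{q}{99}$ ($L{\left(q \right)} = 1 + q \left(- \frac{1}{99}\right) = 1 - \frac{q}{99}$)
$\frac{1}{\left(L{\left(-135 \right)} - 17763\right) - 67366} = \frac{1}{\left(\left(1 - - \frac{15}{11}\right) - 17763\right) - 67366} = \frac{1}{\left(\left(1 + \frac{15}{11}\right) - 17763\right) - 67366} = \frac{1}{\left(\frac{26}{11} - 17763\right) - 67366} = \frac{1}{- \frac{195367}{11} - 67366} = \frac{1}{- \frac{936393}{11}} = - \frac{11}{936393}$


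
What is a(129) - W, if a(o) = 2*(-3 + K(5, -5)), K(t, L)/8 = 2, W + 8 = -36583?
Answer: 36617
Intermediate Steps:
W = -36591 (W = -8 - 36583 = -36591)
K(t, L) = 16 (K(t, L) = 8*2 = 16)
a(o) = 26 (a(o) = 2*(-3 + 16) = 2*13 = 26)
a(129) - W = 26 - 1*(-36591) = 26 + 36591 = 36617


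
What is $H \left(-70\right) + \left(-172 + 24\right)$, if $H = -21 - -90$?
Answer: $-4978$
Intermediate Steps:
$H = 69$ ($H = -21 + 90 = 69$)
$H \left(-70\right) + \left(-172 + 24\right) = 69 \left(-70\right) + \left(-172 + 24\right) = -4830 - 148 = -4978$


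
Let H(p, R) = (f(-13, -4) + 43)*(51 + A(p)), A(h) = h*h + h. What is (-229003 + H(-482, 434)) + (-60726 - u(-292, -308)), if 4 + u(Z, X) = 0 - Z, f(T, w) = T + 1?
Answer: 6898666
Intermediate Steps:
f(T, w) = 1 + T
u(Z, X) = -4 - Z (u(Z, X) = -4 + (0 - Z) = -4 - Z)
A(h) = h + h² (A(h) = h² + h = h + h²)
H(p, R) = 1581 + 31*p*(1 + p) (H(p, R) = ((1 - 13) + 43)*(51 + p*(1 + p)) = (-12 + 43)*(51 + p*(1 + p)) = 31*(51 + p*(1 + p)) = 1581 + 31*p*(1 + p))
(-229003 + H(-482, 434)) + (-60726 - u(-292, -308)) = (-229003 + (1581 + 31*(-482)*(1 - 482))) + (-60726 - (-4 - 1*(-292))) = (-229003 + (1581 + 31*(-482)*(-481))) + (-60726 - (-4 + 292)) = (-229003 + (1581 + 7187102)) + (-60726 - 1*288) = (-229003 + 7188683) + (-60726 - 288) = 6959680 - 61014 = 6898666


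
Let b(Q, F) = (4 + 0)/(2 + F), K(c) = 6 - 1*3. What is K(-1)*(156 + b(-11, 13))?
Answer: 2344/5 ≈ 468.80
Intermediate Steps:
K(c) = 3 (K(c) = 6 - 3 = 3)
b(Q, F) = 4/(2 + F)
K(-1)*(156 + b(-11, 13)) = 3*(156 + 4/(2 + 13)) = 3*(156 + 4/15) = 3*(2344/15) = 2344/5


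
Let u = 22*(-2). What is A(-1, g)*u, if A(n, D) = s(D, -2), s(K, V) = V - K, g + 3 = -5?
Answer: -264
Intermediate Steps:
g = -8 (g = -3 - 5 = -8)
A(n, D) = -2 - D
u = -44
A(-1, g)*u = (-2 - 1*(-8))*(-44) = (-2 + 8)*(-44) = 6*(-44) = -264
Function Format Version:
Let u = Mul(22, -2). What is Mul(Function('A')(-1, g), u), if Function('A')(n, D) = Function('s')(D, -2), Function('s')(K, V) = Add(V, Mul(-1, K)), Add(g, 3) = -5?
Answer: -264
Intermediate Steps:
g = -8 (g = Add(-3, -5) = -8)
Function('A')(n, D) = Add(-2, Mul(-1, D))
u = -44
Mul(Function('A')(-1, g), u) = Mul(Add(-2, Mul(-1, -8)), -44) = Mul(Add(-2, 8), -44) = Mul(6, -44) = -264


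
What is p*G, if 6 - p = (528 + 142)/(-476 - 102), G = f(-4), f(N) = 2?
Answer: 4138/289 ≈ 14.318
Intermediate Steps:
G = 2
p = 2069/289 (p = 6 - (528 + 142)/(-476 - 102) = 6 - 670/(-578) = 6 - 670*(-1)/578 = 6 - 1*(-335/289) = 6 + 335/289 = 2069/289 ≈ 7.1592)
p*G = (2069/289)*2 = 4138/289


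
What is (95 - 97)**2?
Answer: 4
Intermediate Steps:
(95 - 97)**2 = (-2)**2 = 4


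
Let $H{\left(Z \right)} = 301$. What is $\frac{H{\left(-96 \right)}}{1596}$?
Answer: $\frac{43}{228} \approx 0.1886$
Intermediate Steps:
$\frac{H{\left(-96 \right)}}{1596} = \frac{301}{1596} = 301 \cdot \frac{1}{1596} = \frac{43}{228}$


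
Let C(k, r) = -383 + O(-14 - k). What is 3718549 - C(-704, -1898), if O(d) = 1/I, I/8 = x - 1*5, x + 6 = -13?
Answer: 714034945/192 ≈ 3.7189e+6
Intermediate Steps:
x = -19 (x = -6 - 13 = -19)
I = -192 (I = 8*(-19 - 1*5) = 8*(-19 - 5) = 8*(-24) = -192)
O(d) = -1/192 (O(d) = 1/(-192) = -1/192)
C(k, r) = -73537/192 (C(k, r) = -383 - 1/192 = -73537/192)
3718549 - C(-704, -1898) = 3718549 - 1*(-73537/192) = 3718549 + 73537/192 = 714034945/192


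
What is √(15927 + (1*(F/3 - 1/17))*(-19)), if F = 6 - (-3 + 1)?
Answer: 5*√1651890/51 ≈ 126.01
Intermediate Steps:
F = 8 (F = 6 - 1*(-2) = 6 + 2 = 8)
√(15927 + (1*(F/3 - 1/17))*(-19)) = √(15927 + (1*(8/3 - 1/17))*(-19)) = √(15927 + (1*(133/51))*(-19)) = √(15927 + (133/51)*(-19)) = √(15927 - 2527/51) = √(809750/51) = 5*√1651890/51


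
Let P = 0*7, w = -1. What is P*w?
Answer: 0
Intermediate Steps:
P = 0
P*w = 0*(-1) = 0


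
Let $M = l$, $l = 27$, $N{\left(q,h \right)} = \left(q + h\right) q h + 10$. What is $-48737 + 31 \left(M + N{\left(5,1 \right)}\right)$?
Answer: $-46660$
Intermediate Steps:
$N{\left(q,h \right)} = 10 + h q \left(h + q\right)$ ($N{\left(q,h \right)} = \left(h + q\right) q h + 10 = q \left(h + q\right) h + 10 = h q \left(h + q\right) + 10 = 10 + h q \left(h + q\right)$)
$M = 27$
$-48737 + 31 \left(M + N{\left(5,1 \right)}\right) = -48737 + 31 \left(27 + \left(10 + 1 \cdot 5^{2} + 5 \cdot 1^{2}\right)\right) = -48737 + 31 \left(27 + \left(10 + 1 \cdot 25 + 5 \cdot 1\right)\right) = -48737 + 31 \left(27 + \left(10 + 25 + 5\right)\right) = -48737 + 31 \left(27 + 40\right) = -48737 + 31 \cdot 67 = -48737 + 2077 = -46660$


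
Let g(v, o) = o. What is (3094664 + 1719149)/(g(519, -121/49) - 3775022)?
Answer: -235876837/184976199 ≈ -1.2752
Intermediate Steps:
(3094664 + 1719149)/(g(519, -121/49) - 3775022) = (3094664 + 1719149)/(-121/49 - 3775022) = 4813813/(-121*1/49 - 3775022) = 4813813/(-121/49 - 3775022) = 4813813/(-184976199/49) = 4813813*(-49/184976199) = -235876837/184976199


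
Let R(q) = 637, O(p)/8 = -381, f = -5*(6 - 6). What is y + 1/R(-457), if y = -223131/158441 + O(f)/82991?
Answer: -12090355956962/8376025768747 ≈ -1.4434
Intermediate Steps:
f = 0 (f = -5*0 = 0)
O(p) = -3048 (O(p) = 8*(-381) = -3048)
y = -19000792989/13149177031 (y = -223131/158441 - 3048/82991 = -19000792989/13149177031 ≈ -1.4450)
y + 1/R(-457) = -19000792989/13149177031 + 1/637 = -12090355956962/8376025768747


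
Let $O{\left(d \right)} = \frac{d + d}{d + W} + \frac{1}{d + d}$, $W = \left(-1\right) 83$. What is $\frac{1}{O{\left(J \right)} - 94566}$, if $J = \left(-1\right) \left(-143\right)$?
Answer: $- \frac{2145}{202833838} \approx -1.0575 \cdot 10^{-5}$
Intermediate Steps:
$W = -83$
$J = 143$
$O{\left(d \right)} = \frac{1}{2 d} + \frac{2 d}{-83 + d}$ ($O{\left(d \right)} = \frac{d + d}{d - 83} + \frac{1}{d + d} = \frac{2 d}{-83 + d} + \frac{1}{2 d} = \frac{1}{2 d} + \frac{2 d}{-83 + d}$)
$\frac{1}{O{\left(J \right)} - 94566} = \frac{1}{\frac{-83 + 143 + 4 \cdot 143^{2}}{2 \cdot 143 \left(-83 + 143\right)} - 94566} = \frac{1}{\frac{1}{2} \cdot \frac{1}{143} \cdot \frac{1}{60} \left(-83 + 143 + 4 \cdot 20449\right) - 94566} = \frac{1}{\frac{1}{2} \cdot \frac{1}{143} \cdot \frac{1}{60} \left(-83 + 143 + 81796\right) - 94566} = \frac{1}{\frac{1}{2} \cdot \frac{1}{143} \cdot \frac{1}{60} \cdot 81856 - 94566} = \frac{1}{\frac{10232}{2145} - 94566} = \frac{1}{- \frac{202833838}{2145}} = - \frac{2145}{202833838}$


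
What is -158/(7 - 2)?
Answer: -158/5 ≈ -31.600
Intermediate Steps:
-158/(7 - 2) = -158/5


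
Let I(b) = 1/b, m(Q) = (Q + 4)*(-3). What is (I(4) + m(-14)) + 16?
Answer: 185/4 ≈ 46.250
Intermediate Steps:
m(Q) = -12 - 3*Q (m(Q) = (4 + Q)*(-3) = -12 - 3*Q)
I(b) = 1/b
(I(4) + m(-14)) + 16 = (1/4 + (-12 - 3*(-14))) + 16 = (¼ + (-12 + 42)) + 16 = (¼ + 30) + 16 = 121/4 + 16 = 185/4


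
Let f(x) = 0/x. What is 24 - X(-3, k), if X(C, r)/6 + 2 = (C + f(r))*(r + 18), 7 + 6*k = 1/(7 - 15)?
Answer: 2709/8 ≈ 338.63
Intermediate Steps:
f(x) = 0
k = -19/16 (k = -7/6 + 1/(6*(7 - 15)) = -7/6 + (⅙)/(-8) = -7/6 + (⅙)*(-⅛) = -7/6 - 1/48 = -19/16 ≈ -1.1875)
X(C, r) = -12 + 6*C*(18 + r) (X(C, r) = -12 + 6*((C + 0)*(r + 18)) = -12 + 6*(C*(18 + r)) = -12 + 6*C*(18 + r))
24 - X(-3, k) = 24 - (-12 + 108*(-3) + 6*(-3)*(-19/16)) = 24 - (-12 - 324 + 171/8) = 24 - 1*(-2517/8) = 24 + 2517/8 = 2709/8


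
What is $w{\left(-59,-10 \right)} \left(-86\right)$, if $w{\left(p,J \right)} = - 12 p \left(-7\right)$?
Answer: $426216$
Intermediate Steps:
$w{\left(p,J \right)} = 84 p$
$w{\left(-59,-10 \right)} \left(-86\right) = 84 \left(-59\right) \left(-86\right) = \left(-4956\right) \left(-86\right) = 426216$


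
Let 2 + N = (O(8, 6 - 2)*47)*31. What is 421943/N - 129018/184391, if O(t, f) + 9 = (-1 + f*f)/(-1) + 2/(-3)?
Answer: -10752987477/864425008 ≈ -12.439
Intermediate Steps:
O(t, f) = -26/3 - f² (O(t, f) = -9 + ((-1 + f*f)/(-1) + 2/(-3)) = -9 + ((-1 + f²)*(-1) + 2*(-⅓)) = -9 + ((1 - f²) - ⅔) = -9 + (⅓ - f²) = -26/3 - f²)
N = -107824/3 (N = -2 + ((-26/3 - (6 - 2)²)*47)*31 = -2 + ((-26/3 - 1*4²)*47)*31 = -2 + ((-26/3 - 1*16)*47)*31 = -2 + ((-26/3 - 16)*47)*31 = -2 - 74/3*47*31 = -2 - 3478/3*31 = -2 - 107818/3 = -107824/3 ≈ -35941.)
421943/N - 129018/184391 = 421943/(-107824/3) - 129018/184391 = 421943*(-3/107824) - 129018*1/184391 = -1265829/107824 - 129018/184391 = -10752987477/864425008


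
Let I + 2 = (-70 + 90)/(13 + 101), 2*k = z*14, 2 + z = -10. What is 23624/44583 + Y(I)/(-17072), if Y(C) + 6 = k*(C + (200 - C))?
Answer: 52389583/34596408 ≈ 1.5143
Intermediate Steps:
z = -12 (z = -2 - 10 = -12)
k = -84 (k = (-12*14)/2 = (½)*(-168) = -84)
I = -104/57 (I = -2 + (-70 + 90)/(13 + 101) = -2 + 20/114 = -2 + 20*(1/114) = -2 + 10/57 = -104/57 ≈ -1.8246)
Y(C) = -16806 (Y(C) = -6 - 84*(C + (200 - C)) = -6 - 84*200 = -6 - 16800 = -16806)
23624/44583 + Y(I)/(-17072) = 23624/44583 - 16806/(-17072) = 23624*(1/44583) - 16806*(-1/17072) = 23624/44583 + 8403/8536 = 52389583/34596408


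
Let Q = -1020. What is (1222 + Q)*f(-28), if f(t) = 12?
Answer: 2424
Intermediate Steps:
(1222 + Q)*f(-28) = (1222 - 1020)*12 = 202*12 = 2424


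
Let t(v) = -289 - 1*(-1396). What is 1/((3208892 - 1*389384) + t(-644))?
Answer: 1/2820615 ≈ 3.5453e-7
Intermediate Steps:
t(v) = 1107 (t(v) = -289 + 1396 = 1107)
1/((3208892 - 1*389384) + t(-644)) = 1/((3208892 - 1*389384) + 1107) = 1/((3208892 - 389384) + 1107) = 1/(2819508 + 1107) = 1/2820615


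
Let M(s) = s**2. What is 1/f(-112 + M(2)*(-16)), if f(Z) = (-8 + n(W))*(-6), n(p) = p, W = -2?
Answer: 1/60 ≈ 0.016667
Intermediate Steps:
f(Z) = 60 (f(Z) = (-8 - 2)*(-6) = -10*(-6) = 60)
1/f(-112 + M(2)*(-16)) = 1/60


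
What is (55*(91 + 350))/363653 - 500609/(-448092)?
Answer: 192916436137/162950000076 ≈ 1.1839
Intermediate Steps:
(55*(91 + 350))/363653 - 500609/(-448092) = (55*441)*(1/363653) - 500609*(-1/448092) = 24255*(1/363653) + 500609/448092 = 24255/363653 + 500609/448092 = 192916436137/162950000076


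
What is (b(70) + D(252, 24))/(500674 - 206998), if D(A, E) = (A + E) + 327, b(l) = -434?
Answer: 169/293676 ≈ 0.00057546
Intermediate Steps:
D(A, E) = 327 + A + E
(b(70) + D(252, 24))/(500674 - 206998) = (-434 + (327 + 252 + 24))/(500674 - 206998) = (-434 + 603)/293676 = 169*(1/293676) = 169/293676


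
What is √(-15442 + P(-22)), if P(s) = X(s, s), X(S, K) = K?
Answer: 2*I*√3866 ≈ 124.35*I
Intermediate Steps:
P(s) = s
√(-15442 + P(-22)) = √(-15442 - 22) = √(-15464) = 2*I*√3866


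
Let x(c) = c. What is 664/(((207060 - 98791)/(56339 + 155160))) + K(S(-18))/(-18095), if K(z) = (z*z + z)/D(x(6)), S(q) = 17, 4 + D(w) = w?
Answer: 363022977109/279875365 ≈ 1297.1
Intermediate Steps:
D(w) = -4 + w
K(z) = z/2 + z**2/2 (K(z) = (z*z + z)/(-4 + 6) = (z**2 + z)/2 = (z + z**2)*(1/2) = z/2 + z**2/2)
664/(((207060 - 98791)/(56339 + 155160))) + K(S(-18))/(-18095) = 664/(((207060 - 98791)/(56339 + 155160))) + ((1/2)*17*(1 + 17))/(-18095) = 664/((108269/211499)) + ((1/2)*17*18)*(-1/18095) = 664/((108269*(1/211499))) + 153*(-1/18095) = 664/(108269/211499) - 153/18095 = 664*(211499/108269) - 153/18095 = 140435336/108269 - 153/18095 = 363022977109/279875365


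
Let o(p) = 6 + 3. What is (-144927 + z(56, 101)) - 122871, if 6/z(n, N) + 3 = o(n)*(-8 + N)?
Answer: -37223921/139 ≈ -2.6780e+5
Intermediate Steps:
o(p) = 9
z(n, N) = 6/(-75 + 9*N) (z(n, N) = 6/(-3 + 9*(-8 + N)) = 6/(-3 + (-72 + 9*N)) = 6/(-75 + 9*N))
(-144927 + z(56, 101)) - 122871 = (-144927 + 2/(-25 + 3*101)) - 122871 = (-144927 + 2/(-25 + 303)) - 122871 = (-144927 + 2/278) - 122871 = (-144927 + 2*(1/278)) - 122871 = (-144927 + 1/139) - 122871 = -20144852/139 - 122871 = -37223921/139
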